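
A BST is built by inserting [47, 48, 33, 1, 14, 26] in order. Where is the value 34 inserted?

Starting tree (level order): [47, 33, 48, 1, None, None, None, None, 14, None, 26]
Insertion path: 47 -> 33
Result: insert 34 as right child of 33
Final tree (level order): [47, 33, 48, 1, 34, None, None, None, 14, None, None, None, 26]


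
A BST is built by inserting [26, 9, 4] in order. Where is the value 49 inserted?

Starting tree (level order): [26, 9, None, 4]
Insertion path: 26
Result: insert 49 as right child of 26
Final tree (level order): [26, 9, 49, 4]


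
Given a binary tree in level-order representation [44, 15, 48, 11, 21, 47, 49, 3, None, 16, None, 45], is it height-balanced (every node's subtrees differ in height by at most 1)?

Tree (level-order array): [44, 15, 48, 11, 21, 47, 49, 3, None, 16, None, 45]
Definition: a tree is height-balanced if, at every node, |h(left) - h(right)| <= 1 (empty subtree has height -1).
Bottom-up per-node check:
  node 3: h_left=-1, h_right=-1, diff=0 [OK], height=0
  node 11: h_left=0, h_right=-1, diff=1 [OK], height=1
  node 16: h_left=-1, h_right=-1, diff=0 [OK], height=0
  node 21: h_left=0, h_right=-1, diff=1 [OK], height=1
  node 15: h_left=1, h_right=1, diff=0 [OK], height=2
  node 45: h_left=-1, h_right=-1, diff=0 [OK], height=0
  node 47: h_left=0, h_right=-1, diff=1 [OK], height=1
  node 49: h_left=-1, h_right=-1, diff=0 [OK], height=0
  node 48: h_left=1, h_right=0, diff=1 [OK], height=2
  node 44: h_left=2, h_right=2, diff=0 [OK], height=3
All nodes satisfy the balance condition.
Result: Balanced


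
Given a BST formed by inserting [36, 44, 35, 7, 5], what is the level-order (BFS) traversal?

Tree insertion order: [36, 44, 35, 7, 5]
Tree (level-order array): [36, 35, 44, 7, None, None, None, 5]
BFS from the root, enqueuing left then right child of each popped node:
  queue [36] -> pop 36, enqueue [35, 44], visited so far: [36]
  queue [35, 44] -> pop 35, enqueue [7], visited so far: [36, 35]
  queue [44, 7] -> pop 44, enqueue [none], visited so far: [36, 35, 44]
  queue [7] -> pop 7, enqueue [5], visited so far: [36, 35, 44, 7]
  queue [5] -> pop 5, enqueue [none], visited so far: [36, 35, 44, 7, 5]
Result: [36, 35, 44, 7, 5]


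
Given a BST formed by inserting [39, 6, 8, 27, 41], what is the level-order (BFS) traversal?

Tree insertion order: [39, 6, 8, 27, 41]
Tree (level-order array): [39, 6, 41, None, 8, None, None, None, 27]
BFS from the root, enqueuing left then right child of each popped node:
  queue [39] -> pop 39, enqueue [6, 41], visited so far: [39]
  queue [6, 41] -> pop 6, enqueue [8], visited so far: [39, 6]
  queue [41, 8] -> pop 41, enqueue [none], visited so far: [39, 6, 41]
  queue [8] -> pop 8, enqueue [27], visited so far: [39, 6, 41, 8]
  queue [27] -> pop 27, enqueue [none], visited so far: [39, 6, 41, 8, 27]
Result: [39, 6, 41, 8, 27]


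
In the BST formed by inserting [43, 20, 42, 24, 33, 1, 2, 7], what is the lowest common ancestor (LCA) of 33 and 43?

Tree insertion order: [43, 20, 42, 24, 33, 1, 2, 7]
Tree (level-order array): [43, 20, None, 1, 42, None, 2, 24, None, None, 7, None, 33]
In a BST, the LCA of p=33, q=43 is the first node v on the
root-to-leaf path with p <= v <= q (go left if both < v, right if both > v).
Walk from root:
  at 43: 33 <= 43 <= 43, this is the LCA
LCA = 43


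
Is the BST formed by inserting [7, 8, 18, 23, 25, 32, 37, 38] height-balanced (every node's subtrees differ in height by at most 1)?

Tree (level-order array): [7, None, 8, None, 18, None, 23, None, 25, None, 32, None, 37, None, 38]
Definition: a tree is height-balanced if, at every node, |h(left) - h(right)| <= 1 (empty subtree has height -1).
Bottom-up per-node check:
  node 38: h_left=-1, h_right=-1, diff=0 [OK], height=0
  node 37: h_left=-1, h_right=0, diff=1 [OK], height=1
  node 32: h_left=-1, h_right=1, diff=2 [FAIL (|-1-1|=2 > 1)], height=2
  node 25: h_left=-1, h_right=2, diff=3 [FAIL (|-1-2|=3 > 1)], height=3
  node 23: h_left=-1, h_right=3, diff=4 [FAIL (|-1-3|=4 > 1)], height=4
  node 18: h_left=-1, h_right=4, diff=5 [FAIL (|-1-4|=5 > 1)], height=5
  node 8: h_left=-1, h_right=5, diff=6 [FAIL (|-1-5|=6 > 1)], height=6
  node 7: h_left=-1, h_right=6, diff=7 [FAIL (|-1-6|=7 > 1)], height=7
Node 32 violates the condition: |-1 - 1| = 2 > 1.
Result: Not balanced


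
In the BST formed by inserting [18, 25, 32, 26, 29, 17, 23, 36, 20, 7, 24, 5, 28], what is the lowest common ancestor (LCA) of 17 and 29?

Tree insertion order: [18, 25, 32, 26, 29, 17, 23, 36, 20, 7, 24, 5, 28]
Tree (level-order array): [18, 17, 25, 7, None, 23, 32, 5, None, 20, 24, 26, 36, None, None, None, None, None, None, None, 29, None, None, 28]
In a BST, the LCA of p=17, q=29 is the first node v on the
root-to-leaf path with p <= v <= q (go left if both < v, right if both > v).
Walk from root:
  at 18: 17 <= 18 <= 29, this is the LCA
LCA = 18


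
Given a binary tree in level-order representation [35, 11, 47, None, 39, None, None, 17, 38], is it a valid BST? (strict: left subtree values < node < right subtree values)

Level-order array: [35, 11, 47, None, 39, None, None, 17, 38]
Validate using subtree bounds (lo, hi): at each node, require lo < value < hi,
then recurse left with hi=value and right with lo=value.
Preorder trace (stopping at first violation):
  at node 35 with bounds (-inf, +inf): OK
  at node 11 with bounds (-inf, 35): OK
  at node 39 with bounds (11, 35): VIOLATION
Node 39 violates its bound: not (11 < 39 < 35).
Result: Not a valid BST


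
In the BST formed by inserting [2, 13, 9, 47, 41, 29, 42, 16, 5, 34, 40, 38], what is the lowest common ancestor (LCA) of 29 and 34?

Tree insertion order: [2, 13, 9, 47, 41, 29, 42, 16, 5, 34, 40, 38]
Tree (level-order array): [2, None, 13, 9, 47, 5, None, 41, None, None, None, 29, 42, 16, 34, None, None, None, None, None, 40, 38]
In a BST, the LCA of p=29, q=34 is the first node v on the
root-to-leaf path with p <= v <= q (go left if both < v, right if both > v).
Walk from root:
  at 2: both 29 and 34 > 2, go right
  at 13: both 29 and 34 > 13, go right
  at 47: both 29 and 34 < 47, go left
  at 41: both 29 and 34 < 41, go left
  at 29: 29 <= 29 <= 34, this is the LCA
LCA = 29


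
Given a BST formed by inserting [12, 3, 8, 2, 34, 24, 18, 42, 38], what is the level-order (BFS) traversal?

Tree insertion order: [12, 3, 8, 2, 34, 24, 18, 42, 38]
Tree (level-order array): [12, 3, 34, 2, 8, 24, 42, None, None, None, None, 18, None, 38]
BFS from the root, enqueuing left then right child of each popped node:
  queue [12] -> pop 12, enqueue [3, 34], visited so far: [12]
  queue [3, 34] -> pop 3, enqueue [2, 8], visited so far: [12, 3]
  queue [34, 2, 8] -> pop 34, enqueue [24, 42], visited so far: [12, 3, 34]
  queue [2, 8, 24, 42] -> pop 2, enqueue [none], visited so far: [12, 3, 34, 2]
  queue [8, 24, 42] -> pop 8, enqueue [none], visited so far: [12, 3, 34, 2, 8]
  queue [24, 42] -> pop 24, enqueue [18], visited so far: [12, 3, 34, 2, 8, 24]
  queue [42, 18] -> pop 42, enqueue [38], visited so far: [12, 3, 34, 2, 8, 24, 42]
  queue [18, 38] -> pop 18, enqueue [none], visited so far: [12, 3, 34, 2, 8, 24, 42, 18]
  queue [38] -> pop 38, enqueue [none], visited so far: [12, 3, 34, 2, 8, 24, 42, 18, 38]
Result: [12, 3, 34, 2, 8, 24, 42, 18, 38]


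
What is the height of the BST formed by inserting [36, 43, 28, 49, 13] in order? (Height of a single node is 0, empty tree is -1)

Insertion order: [36, 43, 28, 49, 13]
Tree (level-order array): [36, 28, 43, 13, None, None, 49]
Compute height bottom-up (empty subtree = -1):
  height(13) = 1 + max(-1, -1) = 0
  height(28) = 1 + max(0, -1) = 1
  height(49) = 1 + max(-1, -1) = 0
  height(43) = 1 + max(-1, 0) = 1
  height(36) = 1 + max(1, 1) = 2
Height = 2


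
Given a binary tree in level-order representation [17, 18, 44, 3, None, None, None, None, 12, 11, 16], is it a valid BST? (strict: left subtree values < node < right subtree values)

Level-order array: [17, 18, 44, 3, None, None, None, None, 12, 11, 16]
Validate using subtree bounds (lo, hi): at each node, require lo < value < hi,
then recurse left with hi=value and right with lo=value.
Preorder trace (stopping at first violation):
  at node 17 with bounds (-inf, +inf): OK
  at node 18 with bounds (-inf, 17): VIOLATION
Node 18 violates its bound: not (-inf < 18 < 17).
Result: Not a valid BST


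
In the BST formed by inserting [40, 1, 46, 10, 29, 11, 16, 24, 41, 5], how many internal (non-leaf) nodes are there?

Tree built from: [40, 1, 46, 10, 29, 11, 16, 24, 41, 5]
Tree (level-order array): [40, 1, 46, None, 10, 41, None, 5, 29, None, None, None, None, 11, None, None, 16, None, 24]
Rule: An internal node has at least one child.
Per-node child counts:
  node 40: 2 child(ren)
  node 1: 1 child(ren)
  node 10: 2 child(ren)
  node 5: 0 child(ren)
  node 29: 1 child(ren)
  node 11: 1 child(ren)
  node 16: 1 child(ren)
  node 24: 0 child(ren)
  node 46: 1 child(ren)
  node 41: 0 child(ren)
Matching nodes: [40, 1, 10, 29, 11, 16, 46]
Count of internal (non-leaf) nodes: 7


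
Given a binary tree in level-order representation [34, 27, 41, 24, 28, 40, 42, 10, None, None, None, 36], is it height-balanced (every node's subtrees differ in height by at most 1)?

Tree (level-order array): [34, 27, 41, 24, 28, 40, 42, 10, None, None, None, 36]
Definition: a tree is height-balanced if, at every node, |h(left) - h(right)| <= 1 (empty subtree has height -1).
Bottom-up per-node check:
  node 10: h_left=-1, h_right=-1, diff=0 [OK], height=0
  node 24: h_left=0, h_right=-1, diff=1 [OK], height=1
  node 28: h_left=-1, h_right=-1, diff=0 [OK], height=0
  node 27: h_left=1, h_right=0, diff=1 [OK], height=2
  node 36: h_left=-1, h_right=-1, diff=0 [OK], height=0
  node 40: h_left=0, h_right=-1, diff=1 [OK], height=1
  node 42: h_left=-1, h_right=-1, diff=0 [OK], height=0
  node 41: h_left=1, h_right=0, diff=1 [OK], height=2
  node 34: h_left=2, h_right=2, diff=0 [OK], height=3
All nodes satisfy the balance condition.
Result: Balanced


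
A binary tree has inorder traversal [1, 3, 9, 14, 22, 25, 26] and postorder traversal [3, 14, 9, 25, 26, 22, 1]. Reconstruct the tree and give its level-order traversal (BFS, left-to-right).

Inorder:   [1, 3, 9, 14, 22, 25, 26]
Postorder: [3, 14, 9, 25, 26, 22, 1]
Algorithm: postorder visits root last, so walk postorder right-to-left;
each value is the root of the current inorder slice — split it at that
value, recurse on the right subtree first, then the left.
Recursive splits:
  root=1; inorder splits into left=[], right=[3, 9, 14, 22, 25, 26]
  root=22; inorder splits into left=[3, 9, 14], right=[25, 26]
  root=26; inorder splits into left=[25], right=[]
  root=25; inorder splits into left=[], right=[]
  root=9; inorder splits into left=[3], right=[14]
  root=14; inorder splits into left=[], right=[]
  root=3; inorder splits into left=[], right=[]
Reconstructed level-order: [1, 22, 9, 26, 3, 14, 25]


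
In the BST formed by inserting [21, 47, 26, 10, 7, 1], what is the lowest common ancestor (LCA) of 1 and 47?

Tree insertion order: [21, 47, 26, 10, 7, 1]
Tree (level-order array): [21, 10, 47, 7, None, 26, None, 1]
In a BST, the LCA of p=1, q=47 is the first node v on the
root-to-leaf path with p <= v <= q (go left if both < v, right if both > v).
Walk from root:
  at 21: 1 <= 21 <= 47, this is the LCA
LCA = 21


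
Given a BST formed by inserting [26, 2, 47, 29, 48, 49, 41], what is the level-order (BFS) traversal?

Tree insertion order: [26, 2, 47, 29, 48, 49, 41]
Tree (level-order array): [26, 2, 47, None, None, 29, 48, None, 41, None, 49]
BFS from the root, enqueuing left then right child of each popped node:
  queue [26] -> pop 26, enqueue [2, 47], visited so far: [26]
  queue [2, 47] -> pop 2, enqueue [none], visited so far: [26, 2]
  queue [47] -> pop 47, enqueue [29, 48], visited so far: [26, 2, 47]
  queue [29, 48] -> pop 29, enqueue [41], visited so far: [26, 2, 47, 29]
  queue [48, 41] -> pop 48, enqueue [49], visited so far: [26, 2, 47, 29, 48]
  queue [41, 49] -> pop 41, enqueue [none], visited so far: [26, 2, 47, 29, 48, 41]
  queue [49] -> pop 49, enqueue [none], visited so far: [26, 2, 47, 29, 48, 41, 49]
Result: [26, 2, 47, 29, 48, 41, 49]


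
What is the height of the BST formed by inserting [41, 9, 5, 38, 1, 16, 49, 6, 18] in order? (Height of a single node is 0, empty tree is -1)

Insertion order: [41, 9, 5, 38, 1, 16, 49, 6, 18]
Tree (level-order array): [41, 9, 49, 5, 38, None, None, 1, 6, 16, None, None, None, None, None, None, 18]
Compute height bottom-up (empty subtree = -1):
  height(1) = 1 + max(-1, -1) = 0
  height(6) = 1 + max(-1, -1) = 0
  height(5) = 1 + max(0, 0) = 1
  height(18) = 1 + max(-1, -1) = 0
  height(16) = 1 + max(-1, 0) = 1
  height(38) = 1 + max(1, -1) = 2
  height(9) = 1 + max(1, 2) = 3
  height(49) = 1 + max(-1, -1) = 0
  height(41) = 1 + max(3, 0) = 4
Height = 4


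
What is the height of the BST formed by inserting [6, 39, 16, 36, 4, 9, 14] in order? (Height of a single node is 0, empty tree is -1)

Insertion order: [6, 39, 16, 36, 4, 9, 14]
Tree (level-order array): [6, 4, 39, None, None, 16, None, 9, 36, None, 14]
Compute height bottom-up (empty subtree = -1):
  height(4) = 1 + max(-1, -1) = 0
  height(14) = 1 + max(-1, -1) = 0
  height(9) = 1 + max(-1, 0) = 1
  height(36) = 1 + max(-1, -1) = 0
  height(16) = 1 + max(1, 0) = 2
  height(39) = 1 + max(2, -1) = 3
  height(6) = 1 + max(0, 3) = 4
Height = 4


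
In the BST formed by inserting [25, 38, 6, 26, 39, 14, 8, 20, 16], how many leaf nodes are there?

Tree built from: [25, 38, 6, 26, 39, 14, 8, 20, 16]
Tree (level-order array): [25, 6, 38, None, 14, 26, 39, 8, 20, None, None, None, None, None, None, 16]
Rule: A leaf has 0 children.
Per-node child counts:
  node 25: 2 child(ren)
  node 6: 1 child(ren)
  node 14: 2 child(ren)
  node 8: 0 child(ren)
  node 20: 1 child(ren)
  node 16: 0 child(ren)
  node 38: 2 child(ren)
  node 26: 0 child(ren)
  node 39: 0 child(ren)
Matching nodes: [8, 16, 26, 39]
Count of leaf nodes: 4


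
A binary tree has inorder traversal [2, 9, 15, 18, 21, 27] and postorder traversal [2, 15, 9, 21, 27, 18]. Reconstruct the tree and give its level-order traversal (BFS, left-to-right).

Inorder:   [2, 9, 15, 18, 21, 27]
Postorder: [2, 15, 9, 21, 27, 18]
Algorithm: postorder visits root last, so walk postorder right-to-left;
each value is the root of the current inorder slice — split it at that
value, recurse on the right subtree first, then the left.
Recursive splits:
  root=18; inorder splits into left=[2, 9, 15], right=[21, 27]
  root=27; inorder splits into left=[21], right=[]
  root=21; inorder splits into left=[], right=[]
  root=9; inorder splits into left=[2], right=[15]
  root=15; inorder splits into left=[], right=[]
  root=2; inorder splits into left=[], right=[]
Reconstructed level-order: [18, 9, 27, 2, 15, 21]


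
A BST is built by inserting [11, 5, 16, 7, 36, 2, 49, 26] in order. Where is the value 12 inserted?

Starting tree (level order): [11, 5, 16, 2, 7, None, 36, None, None, None, None, 26, 49]
Insertion path: 11 -> 16
Result: insert 12 as left child of 16
Final tree (level order): [11, 5, 16, 2, 7, 12, 36, None, None, None, None, None, None, 26, 49]


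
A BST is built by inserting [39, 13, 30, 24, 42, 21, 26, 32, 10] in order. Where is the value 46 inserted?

Starting tree (level order): [39, 13, 42, 10, 30, None, None, None, None, 24, 32, 21, 26]
Insertion path: 39 -> 42
Result: insert 46 as right child of 42
Final tree (level order): [39, 13, 42, 10, 30, None, 46, None, None, 24, 32, None, None, 21, 26]


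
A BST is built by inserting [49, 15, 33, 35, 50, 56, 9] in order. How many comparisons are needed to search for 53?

Search path for 53: 49 -> 50 -> 56
Found: False
Comparisons: 3


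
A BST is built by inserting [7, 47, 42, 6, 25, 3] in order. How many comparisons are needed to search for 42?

Search path for 42: 7 -> 47 -> 42
Found: True
Comparisons: 3


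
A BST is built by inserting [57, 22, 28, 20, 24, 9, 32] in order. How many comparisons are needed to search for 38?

Search path for 38: 57 -> 22 -> 28 -> 32
Found: False
Comparisons: 4


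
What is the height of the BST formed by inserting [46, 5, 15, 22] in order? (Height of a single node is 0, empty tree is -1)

Insertion order: [46, 5, 15, 22]
Tree (level-order array): [46, 5, None, None, 15, None, 22]
Compute height bottom-up (empty subtree = -1):
  height(22) = 1 + max(-1, -1) = 0
  height(15) = 1 + max(-1, 0) = 1
  height(5) = 1 + max(-1, 1) = 2
  height(46) = 1 + max(2, -1) = 3
Height = 3


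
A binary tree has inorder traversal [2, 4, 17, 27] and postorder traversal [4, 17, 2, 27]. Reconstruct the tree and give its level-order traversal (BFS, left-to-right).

Inorder:   [2, 4, 17, 27]
Postorder: [4, 17, 2, 27]
Algorithm: postorder visits root last, so walk postorder right-to-left;
each value is the root of the current inorder slice — split it at that
value, recurse on the right subtree first, then the left.
Recursive splits:
  root=27; inorder splits into left=[2, 4, 17], right=[]
  root=2; inorder splits into left=[], right=[4, 17]
  root=17; inorder splits into left=[4], right=[]
  root=4; inorder splits into left=[], right=[]
Reconstructed level-order: [27, 2, 17, 4]


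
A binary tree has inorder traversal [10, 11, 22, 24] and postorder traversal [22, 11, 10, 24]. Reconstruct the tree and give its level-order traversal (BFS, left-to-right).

Inorder:   [10, 11, 22, 24]
Postorder: [22, 11, 10, 24]
Algorithm: postorder visits root last, so walk postorder right-to-left;
each value is the root of the current inorder slice — split it at that
value, recurse on the right subtree first, then the left.
Recursive splits:
  root=24; inorder splits into left=[10, 11, 22], right=[]
  root=10; inorder splits into left=[], right=[11, 22]
  root=11; inorder splits into left=[], right=[22]
  root=22; inorder splits into left=[], right=[]
Reconstructed level-order: [24, 10, 11, 22]


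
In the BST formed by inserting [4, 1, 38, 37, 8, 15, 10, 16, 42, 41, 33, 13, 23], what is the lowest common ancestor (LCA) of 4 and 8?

Tree insertion order: [4, 1, 38, 37, 8, 15, 10, 16, 42, 41, 33, 13, 23]
Tree (level-order array): [4, 1, 38, None, None, 37, 42, 8, None, 41, None, None, 15, None, None, 10, 16, None, 13, None, 33, None, None, 23]
In a BST, the LCA of p=4, q=8 is the first node v on the
root-to-leaf path with p <= v <= q (go left if both < v, right if both > v).
Walk from root:
  at 4: 4 <= 4 <= 8, this is the LCA
LCA = 4


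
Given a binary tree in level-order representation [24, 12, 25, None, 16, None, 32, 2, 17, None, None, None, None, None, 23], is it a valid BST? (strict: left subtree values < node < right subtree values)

Level-order array: [24, 12, 25, None, 16, None, 32, 2, 17, None, None, None, None, None, 23]
Validate using subtree bounds (lo, hi): at each node, require lo < value < hi,
then recurse left with hi=value and right with lo=value.
Preorder trace (stopping at first violation):
  at node 24 with bounds (-inf, +inf): OK
  at node 12 with bounds (-inf, 24): OK
  at node 16 with bounds (12, 24): OK
  at node 2 with bounds (12, 16): VIOLATION
Node 2 violates its bound: not (12 < 2 < 16).
Result: Not a valid BST


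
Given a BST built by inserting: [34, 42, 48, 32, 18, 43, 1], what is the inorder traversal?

Tree insertion order: [34, 42, 48, 32, 18, 43, 1]
Tree (level-order array): [34, 32, 42, 18, None, None, 48, 1, None, 43]
Inorder traversal: [1, 18, 32, 34, 42, 43, 48]


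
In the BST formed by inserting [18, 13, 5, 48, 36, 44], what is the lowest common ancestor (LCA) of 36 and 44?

Tree insertion order: [18, 13, 5, 48, 36, 44]
Tree (level-order array): [18, 13, 48, 5, None, 36, None, None, None, None, 44]
In a BST, the LCA of p=36, q=44 is the first node v on the
root-to-leaf path with p <= v <= q (go left if both < v, right if both > v).
Walk from root:
  at 18: both 36 and 44 > 18, go right
  at 48: both 36 and 44 < 48, go left
  at 36: 36 <= 36 <= 44, this is the LCA
LCA = 36


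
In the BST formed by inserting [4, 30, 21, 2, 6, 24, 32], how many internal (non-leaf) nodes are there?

Tree built from: [4, 30, 21, 2, 6, 24, 32]
Tree (level-order array): [4, 2, 30, None, None, 21, 32, 6, 24]
Rule: An internal node has at least one child.
Per-node child counts:
  node 4: 2 child(ren)
  node 2: 0 child(ren)
  node 30: 2 child(ren)
  node 21: 2 child(ren)
  node 6: 0 child(ren)
  node 24: 0 child(ren)
  node 32: 0 child(ren)
Matching nodes: [4, 30, 21]
Count of internal (non-leaf) nodes: 3


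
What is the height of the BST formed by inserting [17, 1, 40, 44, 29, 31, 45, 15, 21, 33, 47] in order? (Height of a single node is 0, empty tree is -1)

Insertion order: [17, 1, 40, 44, 29, 31, 45, 15, 21, 33, 47]
Tree (level-order array): [17, 1, 40, None, 15, 29, 44, None, None, 21, 31, None, 45, None, None, None, 33, None, 47]
Compute height bottom-up (empty subtree = -1):
  height(15) = 1 + max(-1, -1) = 0
  height(1) = 1 + max(-1, 0) = 1
  height(21) = 1 + max(-1, -1) = 0
  height(33) = 1 + max(-1, -1) = 0
  height(31) = 1 + max(-1, 0) = 1
  height(29) = 1 + max(0, 1) = 2
  height(47) = 1 + max(-1, -1) = 0
  height(45) = 1 + max(-1, 0) = 1
  height(44) = 1 + max(-1, 1) = 2
  height(40) = 1 + max(2, 2) = 3
  height(17) = 1 + max(1, 3) = 4
Height = 4


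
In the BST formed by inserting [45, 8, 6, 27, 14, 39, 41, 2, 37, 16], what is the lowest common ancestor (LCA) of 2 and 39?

Tree insertion order: [45, 8, 6, 27, 14, 39, 41, 2, 37, 16]
Tree (level-order array): [45, 8, None, 6, 27, 2, None, 14, 39, None, None, None, 16, 37, 41]
In a BST, the LCA of p=2, q=39 is the first node v on the
root-to-leaf path with p <= v <= q (go left if both < v, right if both > v).
Walk from root:
  at 45: both 2 and 39 < 45, go left
  at 8: 2 <= 8 <= 39, this is the LCA
LCA = 8


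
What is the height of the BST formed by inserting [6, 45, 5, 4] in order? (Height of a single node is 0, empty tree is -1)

Insertion order: [6, 45, 5, 4]
Tree (level-order array): [6, 5, 45, 4]
Compute height bottom-up (empty subtree = -1):
  height(4) = 1 + max(-1, -1) = 0
  height(5) = 1 + max(0, -1) = 1
  height(45) = 1 + max(-1, -1) = 0
  height(6) = 1 + max(1, 0) = 2
Height = 2


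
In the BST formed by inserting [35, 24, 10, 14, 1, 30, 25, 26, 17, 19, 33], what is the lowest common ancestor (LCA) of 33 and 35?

Tree insertion order: [35, 24, 10, 14, 1, 30, 25, 26, 17, 19, 33]
Tree (level-order array): [35, 24, None, 10, 30, 1, 14, 25, 33, None, None, None, 17, None, 26, None, None, None, 19]
In a BST, the LCA of p=33, q=35 is the first node v on the
root-to-leaf path with p <= v <= q (go left if both < v, right if both > v).
Walk from root:
  at 35: 33 <= 35 <= 35, this is the LCA
LCA = 35


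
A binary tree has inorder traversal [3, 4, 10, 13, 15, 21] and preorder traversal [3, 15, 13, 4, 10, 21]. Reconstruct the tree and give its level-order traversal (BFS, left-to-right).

Inorder:  [3, 4, 10, 13, 15, 21]
Preorder: [3, 15, 13, 4, 10, 21]
Algorithm: preorder visits root first, so consume preorder in order;
for each root, split the current inorder slice at that value into
left-subtree inorder and right-subtree inorder, then recurse.
Recursive splits:
  root=3; inorder splits into left=[], right=[4, 10, 13, 15, 21]
  root=15; inorder splits into left=[4, 10, 13], right=[21]
  root=13; inorder splits into left=[4, 10], right=[]
  root=4; inorder splits into left=[], right=[10]
  root=10; inorder splits into left=[], right=[]
  root=21; inorder splits into left=[], right=[]
Reconstructed level-order: [3, 15, 13, 21, 4, 10]


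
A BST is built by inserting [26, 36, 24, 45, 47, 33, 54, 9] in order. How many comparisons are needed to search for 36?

Search path for 36: 26 -> 36
Found: True
Comparisons: 2


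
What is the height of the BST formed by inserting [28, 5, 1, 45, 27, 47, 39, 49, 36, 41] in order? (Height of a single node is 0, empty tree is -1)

Insertion order: [28, 5, 1, 45, 27, 47, 39, 49, 36, 41]
Tree (level-order array): [28, 5, 45, 1, 27, 39, 47, None, None, None, None, 36, 41, None, 49]
Compute height bottom-up (empty subtree = -1):
  height(1) = 1 + max(-1, -1) = 0
  height(27) = 1 + max(-1, -1) = 0
  height(5) = 1 + max(0, 0) = 1
  height(36) = 1 + max(-1, -1) = 0
  height(41) = 1 + max(-1, -1) = 0
  height(39) = 1 + max(0, 0) = 1
  height(49) = 1 + max(-1, -1) = 0
  height(47) = 1 + max(-1, 0) = 1
  height(45) = 1 + max(1, 1) = 2
  height(28) = 1 + max(1, 2) = 3
Height = 3


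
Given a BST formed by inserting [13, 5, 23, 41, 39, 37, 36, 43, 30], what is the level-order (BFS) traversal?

Tree insertion order: [13, 5, 23, 41, 39, 37, 36, 43, 30]
Tree (level-order array): [13, 5, 23, None, None, None, 41, 39, 43, 37, None, None, None, 36, None, 30]
BFS from the root, enqueuing left then right child of each popped node:
  queue [13] -> pop 13, enqueue [5, 23], visited so far: [13]
  queue [5, 23] -> pop 5, enqueue [none], visited so far: [13, 5]
  queue [23] -> pop 23, enqueue [41], visited so far: [13, 5, 23]
  queue [41] -> pop 41, enqueue [39, 43], visited so far: [13, 5, 23, 41]
  queue [39, 43] -> pop 39, enqueue [37], visited so far: [13, 5, 23, 41, 39]
  queue [43, 37] -> pop 43, enqueue [none], visited so far: [13, 5, 23, 41, 39, 43]
  queue [37] -> pop 37, enqueue [36], visited so far: [13, 5, 23, 41, 39, 43, 37]
  queue [36] -> pop 36, enqueue [30], visited so far: [13, 5, 23, 41, 39, 43, 37, 36]
  queue [30] -> pop 30, enqueue [none], visited so far: [13, 5, 23, 41, 39, 43, 37, 36, 30]
Result: [13, 5, 23, 41, 39, 43, 37, 36, 30]


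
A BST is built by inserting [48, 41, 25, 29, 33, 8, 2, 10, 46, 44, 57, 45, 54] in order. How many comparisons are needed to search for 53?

Search path for 53: 48 -> 57 -> 54
Found: False
Comparisons: 3


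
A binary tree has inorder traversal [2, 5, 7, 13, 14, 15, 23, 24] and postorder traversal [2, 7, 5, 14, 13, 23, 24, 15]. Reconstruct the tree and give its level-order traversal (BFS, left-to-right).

Inorder:   [2, 5, 7, 13, 14, 15, 23, 24]
Postorder: [2, 7, 5, 14, 13, 23, 24, 15]
Algorithm: postorder visits root last, so walk postorder right-to-left;
each value is the root of the current inorder slice — split it at that
value, recurse on the right subtree first, then the left.
Recursive splits:
  root=15; inorder splits into left=[2, 5, 7, 13, 14], right=[23, 24]
  root=24; inorder splits into left=[23], right=[]
  root=23; inorder splits into left=[], right=[]
  root=13; inorder splits into left=[2, 5, 7], right=[14]
  root=14; inorder splits into left=[], right=[]
  root=5; inorder splits into left=[2], right=[7]
  root=7; inorder splits into left=[], right=[]
  root=2; inorder splits into left=[], right=[]
Reconstructed level-order: [15, 13, 24, 5, 14, 23, 2, 7]


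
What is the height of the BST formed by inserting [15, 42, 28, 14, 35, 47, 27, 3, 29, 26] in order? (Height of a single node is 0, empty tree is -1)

Insertion order: [15, 42, 28, 14, 35, 47, 27, 3, 29, 26]
Tree (level-order array): [15, 14, 42, 3, None, 28, 47, None, None, 27, 35, None, None, 26, None, 29]
Compute height bottom-up (empty subtree = -1):
  height(3) = 1 + max(-1, -1) = 0
  height(14) = 1 + max(0, -1) = 1
  height(26) = 1 + max(-1, -1) = 0
  height(27) = 1 + max(0, -1) = 1
  height(29) = 1 + max(-1, -1) = 0
  height(35) = 1 + max(0, -1) = 1
  height(28) = 1 + max(1, 1) = 2
  height(47) = 1 + max(-1, -1) = 0
  height(42) = 1 + max(2, 0) = 3
  height(15) = 1 + max(1, 3) = 4
Height = 4


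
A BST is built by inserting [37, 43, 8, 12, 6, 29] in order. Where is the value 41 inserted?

Starting tree (level order): [37, 8, 43, 6, 12, None, None, None, None, None, 29]
Insertion path: 37 -> 43
Result: insert 41 as left child of 43
Final tree (level order): [37, 8, 43, 6, 12, 41, None, None, None, None, 29]


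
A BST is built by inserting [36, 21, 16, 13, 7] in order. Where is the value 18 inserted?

Starting tree (level order): [36, 21, None, 16, None, 13, None, 7]
Insertion path: 36 -> 21 -> 16
Result: insert 18 as right child of 16
Final tree (level order): [36, 21, None, 16, None, 13, 18, 7]


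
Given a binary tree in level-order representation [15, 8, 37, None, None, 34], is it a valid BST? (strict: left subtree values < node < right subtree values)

Level-order array: [15, 8, 37, None, None, 34]
Validate using subtree bounds (lo, hi): at each node, require lo < value < hi,
then recurse left with hi=value and right with lo=value.
Preorder trace (stopping at first violation):
  at node 15 with bounds (-inf, +inf): OK
  at node 8 with bounds (-inf, 15): OK
  at node 37 with bounds (15, +inf): OK
  at node 34 with bounds (15, 37): OK
No violation found at any node.
Result: Valid BST


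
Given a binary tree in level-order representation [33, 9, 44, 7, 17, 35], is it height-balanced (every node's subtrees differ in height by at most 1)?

Tree (level-order array): [33, 9, 44, 7, 17, 35]
Definition: a tree is height-balanced if, at every node, |h(left) - h(right)| <= 1 (empty subtree has height -1).
Bottom-up per-node check:
  node 7: h_left=-1, h_right=-1, diff=0 [OK], height=0
  node 17: h_left=-1, h_right=-1, diff=0 [OK], height=0
  node 9: h_left=0, h_right=0, diff=0 [OK], height=1
  node 35: h_left=-1, h_right=-1, diff=0 [OK], height=0
  node 44: h_left=0, h_right=-1, diff=1 [OK], height=1
  node 33: h_left=1, h_right=1, diff=0 [OK], height=2
All nodes satisfy the balance condition.
Result: Balanced


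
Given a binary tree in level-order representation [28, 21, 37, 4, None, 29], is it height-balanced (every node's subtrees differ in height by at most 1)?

Tree (level-order array): [28, 21, 37, 4, None, 29]
Definition: a tree is height-balanced if, at every node, |h(left) - h(right)| <= 1 (empty subtree has height -1).
Bottom-up per-node check:
  node 4: h_left=-1, h_right=-1, diff=0 [OK], height=0
  node 21: h_left=0, h_right=-1, diff=1 [OK], height=1
  node 29: h_left=-1, h_right=-1, diff=0 [OK], height=0
  node 37: h_left=0, h_right=-1, diff=1 [OK], height=1
  node 28: h_left=1, h_right=1, diff=0 [OK], height=2
All nodes satisfy the balance condition.
Result: Balanced


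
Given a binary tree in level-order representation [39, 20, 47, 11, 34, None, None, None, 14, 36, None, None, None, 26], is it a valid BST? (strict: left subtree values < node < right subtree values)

Level-order array: [39, 20, 47, 11, 34, None, None, None, 14, 36, None, None, None, 26]
Validate using subtree bounds (lo, hi): at each node, require lo < value < hi,
then recurse left with hi=value and right with lo=value.
Preorder trace (stopping at first violation):
  at node 39 with bounds (-inf, +inf): OK
  at node 20 with bounds (-inf, 39): OK
  at node 11 with bounds (-inf, 20): OK
  at node 14 with bounds (11, 20): OK
  at node 34 with bounds (20, 39): OK
  at node 36 with bounds (20, 34): VIOLATION
Node 36 violates its bound: not (20 < 36 < 34).
Result: Not a valid BST


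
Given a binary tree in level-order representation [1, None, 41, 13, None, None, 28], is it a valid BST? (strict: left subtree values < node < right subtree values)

Level-order array: [1, None, 41, 13, None, None, 28]
Validate using subtree bounds (lo, hi): at each node, require lo < value < hi,
then recurse left with hi=value and right with lo=value.
Preorder trace (stopping at first violation):
  at node 1 with bounds (-inf, +inf): OK
  at node 41 with bounds (1, +inf): OK
  at node 13 with bounds (1, 41): OK
  at node 28 with bounds (13, 41): OK
No violation found at any node.
Result: Valid BST


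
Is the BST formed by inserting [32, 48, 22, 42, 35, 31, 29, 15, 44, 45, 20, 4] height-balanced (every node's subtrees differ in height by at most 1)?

Tree (level-order array): [32, 22, 48, 15, 31, 42, None, 4, 20, 29, None, 35, 44, None, None, None, None, None, None, None, None, None, 45]
Definition: a tree is height-balanced if, at every node, |h(left) - h(right)| <= 1 (empty subtree has height -1).
Bottom-up per-node check:
  node 4: h_left=-1, h_right=-1, diff=0 [OK], height=0
  node 20: h_left=-1, h_right=-1, diff=0 [OK], height=0
  node 15: h_left=0, h_right=0, diff=0 [OK], height=1
  node 29: h_left=-1, h_right=-1, diff=0 [OK], height=0
  node 31: h_left=0, h_right=-1, diff=1 [OK], height=1
  node 22: h_left=1, h_right=1, diff=0 [OK], height=2
  node 35: h_left=-1, h_right=-1, diff=0 [OK], height=0
  node 45: h_left=-1, h_right=-1, diff=0 [OK], height=0
  node 44: h_left=-1, h_right=0, diff=1 [OK], height=1
  node 42: h_left=0, h_right=1, diff=1 [OK], height=2
  node 48: h_left=2, h_right=-1, diff=3 [FAIL (|2--1|=3 > 1)], height=3
  node 32: h_left=2, h_right=3, diff=1 [OK], height=4
Node 48 violates the condition: |2 - -1| = 3 > 1.
Result: Not balanced


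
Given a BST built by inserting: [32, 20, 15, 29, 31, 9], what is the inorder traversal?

Tree insertion order: [32, 20, 15, 29, 31, 9]
Tree (level-order array): [32, 20, None, 15, 29, 9, None, None, 31]
Inorder traversal: [9, 15, 20, 29, 31, 32]


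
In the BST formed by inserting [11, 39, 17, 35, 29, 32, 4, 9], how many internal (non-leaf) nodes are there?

Tree built from: [11, 39, 17, 35, 29, 32, 4, 9]
Tree (level-order array): [11, 4, 39, None, 9, 17, None, None, None, None, 35, 29, None, None, 32]
Rule: An internal node has at least one child.
Per-node child counts:
  node 11: 2 child(ren)
  node 4: 1 child(ren)
  node 9: 0 child(ren)
  node 39: 1 child(ren)
  node 17: 1 child(ren)
  node 35: 1 child(ren)
  node 29: 1 child(ren)
  node 32: 0 child(ren)
Matching nodes: [11, 4, 39, 17, 35, 29]
Count of internal (non-leaf) nodes: 6


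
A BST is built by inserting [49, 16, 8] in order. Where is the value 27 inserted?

Starting tree (level order): [49, 16, None, 8]
Insertion path: 49 -> 16
Result: insert 27 as right child of 16
Final tree (level order): [49, 16, None, 8, 27]


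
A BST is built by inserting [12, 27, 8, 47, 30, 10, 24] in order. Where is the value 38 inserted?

Starting tree (level order): [12, 8, 27, None, 10, 24, 47, None, None, None, None, 30]
Insertion path: 12 -> 27 -> 47 -> 30
Result: insert 38 as right child of 30
Final tree (level order): [12, 8, 27, None, 10, 24, 47, None, None, None, None, 30, None, None, 38]


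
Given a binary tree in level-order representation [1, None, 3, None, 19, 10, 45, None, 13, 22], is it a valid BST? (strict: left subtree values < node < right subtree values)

Level-order array: [1, None, 3, None, 19, 10, 45, None, 13, 22]
Validate using subtree bounds (lo, hi): at each node, require lo < value < hi,
then recurse left with hi=value and right with lo=value.
Preorder trace (stopping at first violation):
  at node 1 with bounds (-inf, +inf): OK
  at node 3 with bounds (1, +inf): OK
  at node 19 with bounds (3, +inf): OK
  at node 10 with bounds (3, 19): OK
  at node 13 with bounds (10, 19): OK
  at node 45 with bounds (19, +inf): OK
  at node 22 with bounds (19, 45): OK
No violation found at any node.
Result: Valid BST


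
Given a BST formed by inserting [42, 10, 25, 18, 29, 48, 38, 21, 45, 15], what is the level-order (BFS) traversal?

Tree insertion order: [42, 10, 25, 18, 29, 48, 38, 21, 45, 15]
Tree (level-order array): [42, 10, 48, None, 25, 45, None, 18, 29, None, None, 15, 21, None, 38]
BFS from the root, enqueuing left then right child of each popped node:
  queue [42] -> pop 42, enqueue [10, 48], visited so far: [42]
  queue [10, 48] -> pop 10, enqueue [25], visited so far: [42, 10]
  queue [48, 25] -> pop 48, enqueue [45], visited so far: [42, 10, 48]
  queue [25, 45] -> pop 25, enqueue [18, 29], visited so far: [42, 10, 48, 25]
  queue [45, 18, 29] -> pop 45, enqueue [none], visited so far: [42, 10, 48, 25, 45]
  queue [18, 29] -> pop 18, enqueue [15, 21], visited so far: [42, 10, 48, 25, 45, 18]
  queue [29, 15, 21] -> pop 29, enqueue [38], visited so far: [42, 10, 48, 25, 45, 18, 29]
  queue [15, 21, 38] -> pop 15, enqueue [none], visited so far: [42, 10, 48, 25, 45, 18, 29, 15]
  queue [21, 38] -> pop 21, enqueue [none], visited so far: [42, 10, 48, 25, 45, 18, 29, 15, 21]
  queue [38] -> pop 38, enqueue [none], visited so far: [42, 10, 48, 25, 45, 18, 29, 15, 21, 38]
Result: [42, 10, 48, 25, 45, 18, 29, 15, 21, 38]


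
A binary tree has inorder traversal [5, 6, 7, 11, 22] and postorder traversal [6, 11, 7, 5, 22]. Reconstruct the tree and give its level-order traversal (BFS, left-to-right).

Inorder:   [5, 6, 7, 11, 22]
Postorder: [6, 11, 7, 5, 22]
Algorithm: postorder visits root last, so walk postorder right-to-left;
each value is the root of the current inorder slice — split it at that
value, recurse on the right subtree first, then the left.
Recursive splits:
  root=22; inorder splits into left=[5, 6, 7, 11], right=[]
  root=5; inorder splits into left=[], right=[6, 7, 11]
  root=7; inorder splits into left=[6], right=[11]
  root=11; inorder splits into left=[], right=[]
  root=6; inorder splits into left=[], right=[]
Reconstructed level-order: [22, 5, 7, 6, 11]


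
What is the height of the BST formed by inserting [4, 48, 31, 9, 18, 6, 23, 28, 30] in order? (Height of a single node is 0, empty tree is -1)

Insertion order: [4, 48, 31, 9, 18, 6, 23, 28, 30]
Tree (level-order array): [4, None, 48, 31, None, 9, None, 6, 18, None, None, None, 23, None, 28, None, 30]
Compute height bottom-up (empty subtree = -1):
  height(6) = 1 + max(-1, -1) = 0
  height(30) = 1 + max(-1, -1) = 0
  height(28) = 1 + max(-1, 0) = 1
  height(23) = 1 + max(-1, 1) = 2
  height(18) = 1 + max(-1, 2) = 3
  height(9) = 1 + max(0, 3) = 4
  height(31) = 1 + max(4, -1) = 5
  height(48) = 1 + max(5, -1) = 6
  height(4) = 1 + max(-1, 6) = 7
Height = 7


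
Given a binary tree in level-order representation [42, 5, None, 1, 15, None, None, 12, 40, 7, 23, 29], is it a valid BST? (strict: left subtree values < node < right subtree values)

Level-order array: [42, 5, None, 1, 15, None, None, 12, 40, 7, 23, 29]
Validate using subtree bounds (lo, hi): at each node, require lo < value < hi,
then recurse left with hi=value and right with lo=value.
Preorder trace (stopping at first violation):
  at node 42 with bounds (-inf, +inf): OK
  at node 5 with bounds (-inf, 42): OK
  at node 1 with bounds (-inf, 5): OK
  at node 15 with bounds (5, 42): OK
  at node 12 with bounds (5, 15): OK
  at node 7 with bounds (5, 12): OK
  at node 23 with bounds (12, 15): VIOLATION
Node 23 violates its bound: not (12 < 23 < 15).
Result: Not a valid BST


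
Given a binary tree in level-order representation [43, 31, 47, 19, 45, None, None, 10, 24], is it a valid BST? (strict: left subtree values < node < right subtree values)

Level-order array: [43, 31, 47, 19, 45, None, None, 10, 24]
Validate using subtree bounds (lo, hi): at each node, require lo < value < hi,
then recurse left with hi=value and right with lo=value.
Preorder trace (stopping at first violation):
  at node 43 with bounds (-inf, +inf): OK
  at node 31 with bounds (-inf, 43): OK
  at node 19 with bounds (-inf, 31): OK
  at node 10 with bounds (-inf, 19): OK
  at node 24 with bounds (19, 31): OK
  at node 45 with bounds (31, 43): VIOLATION
Node 45 violates its bound: not (31 < 45 < 43).
Result: Not a valid BST


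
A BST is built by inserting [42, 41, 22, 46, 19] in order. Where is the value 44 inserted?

Starting tree (level order): [42, 41, 46, 22, None, None, None, 19]
Insertion path: 42 -> 46
Result: insert 44 as left child of 46
Final tree (level order): [42, 41, 46, 22, None, 44, None, 19]


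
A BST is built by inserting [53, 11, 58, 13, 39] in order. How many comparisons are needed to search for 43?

Search path for 43: 53 -> 11 -> 13 -> 39
Found: False
Comparisons: 4


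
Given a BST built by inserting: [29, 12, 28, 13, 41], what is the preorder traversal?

Tree insertion order: [29, 12, 28, 13, 41]
Tree (level-order array): [29, 12, 41, None, 28, None, None, 13]
Preorder traversal: [29, 12, 28, 13, 41]


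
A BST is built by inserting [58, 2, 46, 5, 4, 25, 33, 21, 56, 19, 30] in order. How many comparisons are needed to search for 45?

Search path for 45: 58 -> 2 -> 46 -> 5 -> 25 -> 33
Found: False
Comparisons: 6


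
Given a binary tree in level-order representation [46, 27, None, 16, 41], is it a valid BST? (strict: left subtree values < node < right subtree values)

Level-order array: [46, 27, None, 16, 41]
Validate using subtree bounds (lo, hi): at each node, require lo < value < hi,
then recurse left with hi=value and right with lo=value.
Preorder trace (stopping at first violation):
  at node 46 with bounds (-inf, +inf): OK
  at node 27 with bounds (-inf, 46): OK
  at node 16 with bounds (-inf, 27): OK
  at node 41 with bounds (27, 46): OK
No violation found at any node.
Result: Valid BST
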